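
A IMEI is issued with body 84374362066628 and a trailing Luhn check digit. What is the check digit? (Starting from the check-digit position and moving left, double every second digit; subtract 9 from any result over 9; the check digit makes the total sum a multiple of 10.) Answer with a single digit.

5

Partial digits right→left: 8 2 6 6 6 0 2 6 3 4 7 3 4 8
Double every second digit counting from the check-digit position (so the 1st, 3rd, 5th, ... of the partial from the right).
  doubled (with −9 where >9): 7 3 3 4 6 5 8 → sum 36
  kept as-is: 2 6 0 6 4 3 8 → sum 29
Total = 36 + 29 = 65.
Check digit = (10 − (65 mod 10)) mod 10 = 5.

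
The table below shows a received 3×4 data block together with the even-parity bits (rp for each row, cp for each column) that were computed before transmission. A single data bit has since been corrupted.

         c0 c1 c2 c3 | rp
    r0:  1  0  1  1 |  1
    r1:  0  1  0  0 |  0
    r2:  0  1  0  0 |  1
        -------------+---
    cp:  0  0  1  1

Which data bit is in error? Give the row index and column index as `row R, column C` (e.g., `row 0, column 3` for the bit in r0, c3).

row 1, column 0

Recompute each row's even parity and compare to rp:
  r0: data parity 1, sent rp 1 → ok
  r1: data parity 1, sent rp 0 → mismatch
  r2: data parity 1, sent rp 1 → ok
Recompute each column's even parity and compare to cp:
  c0: data parity 1, sent cp 0 → mismatch
  c1: data parity 0, sent cp 0 → ok
  c2: data parity 1, sent cp 1 → ok
  c3: data parity 1, sent cp 1 → ok
Exactly one row (r1) and one column (c0) fail → the flipped bit is at their intersection.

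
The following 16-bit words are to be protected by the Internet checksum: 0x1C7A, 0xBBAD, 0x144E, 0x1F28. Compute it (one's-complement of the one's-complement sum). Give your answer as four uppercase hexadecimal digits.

One's-complement addition (fold any carry out of bit 15 back into bit 0):
  0x1C7A + 0xBBAD = 0x0D827
  0xD827 + 0x144E = 0x0EC75
  0xEC75 + 0x1F28 = 0x10B9D → wrap carry → 0x0B9E
One's-complement sum = 0x0B9E.
Checksum = ~0x0B9E & 0xFFFF = 0xF461.

F461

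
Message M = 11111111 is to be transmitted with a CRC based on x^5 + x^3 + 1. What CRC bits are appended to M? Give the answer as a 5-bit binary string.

10011

Append 5 zeros: 1111111100000. Divide by 101001 (XOR where the leading bit is 1):
  pos 0: 111111 XOR 101001 = 010110
  pos 1: 101101 XOR 101001 = 000100
  pos 4: 100100 XOR 101001 = 001101
  pos 6: 110100 XOR 101001 = 011101
  pos 7: 111010 XOR 101001 = 010011
Remainder (last 5 bits) = 10011. This is the CRC / FCS.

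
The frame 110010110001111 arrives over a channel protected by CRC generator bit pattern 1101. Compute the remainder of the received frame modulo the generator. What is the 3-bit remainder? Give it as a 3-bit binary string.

Modulo-2 division of 110010110001111 by 1101:
  pos 0: 1100 XOR 1101 = 0001
  pos 3: 1101 XOR 1101 = 0000
  pos 7: 1000 XOR 1101 = 0101
  pos 8: 1011 XOR 1101 = 0110
  pos 9: 1101 XOR 1101 = 0000
Remainder = 011 (nonzero — an error is detected).

011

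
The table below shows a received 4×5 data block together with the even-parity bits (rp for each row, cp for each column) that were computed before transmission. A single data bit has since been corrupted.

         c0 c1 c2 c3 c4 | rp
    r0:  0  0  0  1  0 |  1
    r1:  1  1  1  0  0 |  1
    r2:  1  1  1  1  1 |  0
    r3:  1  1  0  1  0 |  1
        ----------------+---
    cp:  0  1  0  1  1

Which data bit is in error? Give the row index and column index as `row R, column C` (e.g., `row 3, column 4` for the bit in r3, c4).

row 2, column 0

Recompute each row's even parity and compare to rp:
  r0: data parity 1, sent rp 1 → ok
  r1: data parity 1, sent rp 1 → ok
  r2: data parity 1, sent rp 0 → mismatch
  r3: data parity 1, sent rp 1 → ok
Recompute each column's even parity and compare to cp:
  c0: data parity 1, sent cp 0 → mismatch
  c1: data parity 1, sent cp 1 → ok
  c2: data parity 0, sent cp 0 → ok
  c3: data parity 1, sent cp 1 → ok
  c4: data parity 1, sent cp 1 → ok
Exactly one row (r2) and one column (c0) fail → the flipped bit is at their intersection.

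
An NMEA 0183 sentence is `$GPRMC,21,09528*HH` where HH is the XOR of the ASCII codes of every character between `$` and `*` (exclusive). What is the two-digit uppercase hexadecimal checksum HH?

7E

XOR the ASCII codes of the payload characters:
  'G' = 0x47 → acc = 0x47
  'P' = 0x50 → acc = 0x17
  'R' = 0x52 → acc = 0x45
  'M' = 0x4D → acc = 0x08
  'C' = 0x43 → acc = 0x4B
  ',' = 0x2C → acc = 0x67
  '2' = 0x32 → acc = 0x55
  '1' = 0x31 → acc = 0x64
  ',' = 0x2C → acc = 0x48
  '0' = 0x30 → acc = 0x78
  '9' = 0x39 → acc = 0x41
  '5' = 0x35 → acc = 0x74
  '2' = 0x32 → acc = 0x46
  '8' = 0x38 → acc = 0x7E
Checksum = 0x7E.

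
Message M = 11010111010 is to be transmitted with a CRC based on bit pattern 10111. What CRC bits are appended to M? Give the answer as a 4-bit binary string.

0100

Append 4 zeros: 110101110100000. Divide by 10111 (XOR where the leading bit is 1):
  pos 0: 11010 XOR 10111 = 01101
  pos 1: 11011 XOR 10111 = 01100
  pos 2: 11001 XOR 10111 = 01110
  pos 3: 11101 XOR 10111 = 01010
  pos 4: 10100 XOR 10111 = 00011
  pos 7: 11100 XOR 10111 = 01011
  pos 8: 10110 XOR 10111 = 00001
Remainder (last 4 bits) = 0100. This is the CRC / FCS.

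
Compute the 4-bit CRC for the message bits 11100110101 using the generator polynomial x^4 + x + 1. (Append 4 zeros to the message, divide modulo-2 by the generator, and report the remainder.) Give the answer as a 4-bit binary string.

Append 4 zeros: 111001101010000. Divide by 10011 (XOR where the leading bit is 1):
  pos 0: 11100 XOR 10011 = 01111
  pos 1: 11111 XOR 10011 = 01100
  pos 2: 11001 XOR 10011 = 01010
  pos 3: 10100 XOR 10011 = 00111
  pos 5: 11110 XOR 10011 = 01101
  pos 6: 11011 XOR 10011 = 01000
  pos 7: 10000 XOR 10011 = 00011
  pos 10: 11000 XOR 10011 = 01011
Remainder (last 4 bits) = 1011. This is the CRC / FCS.

1011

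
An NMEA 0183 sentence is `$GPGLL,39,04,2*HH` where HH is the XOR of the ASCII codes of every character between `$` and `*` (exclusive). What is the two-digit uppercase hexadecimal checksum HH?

XOR the ASCII codes of the payload characters:
  'G' = 0x47 → acc = 0x47
  'P' = 0x50 → acc = 0x17
  'G' = 0x47 → acc = 0x50
  'L' = 0x4C → acc = 0x1C
  'L' = 0x4C → acc = 0x50
  ',' = 0x2C → acc = 0x7C
  '3' = 0x33 → acc = 0x4F
  '9' = 0x39 → acc = 0x76
  ',' = 0x2C → acc = 0x5A
  '0' = 0x30 → acc = 0x6A
  '4' = 0x34 → acc = 0x5E
  ',' = 0x2C → acc = 0x72
  '2' = 0x32 → acc = 0x40
Checksum = 0x40.

40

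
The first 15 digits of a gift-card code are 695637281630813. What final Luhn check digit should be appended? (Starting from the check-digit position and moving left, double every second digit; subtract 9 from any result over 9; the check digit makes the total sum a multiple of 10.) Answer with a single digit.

Partial digits right→left: 3 1 8 0 3 6 1 8 2 7 3 6 5 9 6
Double every second digit counting from the check-digit position (so the 1st, 3rd, 5th, ... of the partial from the right).
  doubled (with −9 where >9): 6 7 6 2 4 6 1 3 → sum 35
  kept as-is: 1 0 6 8 7 6 9 → sum 37
Total = 35 + 37 = 72.
Check digit = (10 − (72 mod 10)) mod 10 = 8.

8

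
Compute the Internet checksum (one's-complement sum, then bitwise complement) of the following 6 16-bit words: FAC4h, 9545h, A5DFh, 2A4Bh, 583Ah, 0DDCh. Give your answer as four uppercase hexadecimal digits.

39B4

One's-complement addition (fold any carry out of bit 15 back into bit 0):
  0xFAC4 + 0x9545 = 0x19009 → wrap carry → 0x900A
  0x900A + 0xA5DF = 0x135E9 → wrap carry → 0x35EA
  0x35EA + 0x2A4B = 0x06035
  0x6035 + 0x583A = 0x0B86F
  0xB86F + 0x0DDC = 0x0C64B
One's-complement sum = 0xC64B.
Checksum = ~0xC64B & 0xFFFF = 0x39B4.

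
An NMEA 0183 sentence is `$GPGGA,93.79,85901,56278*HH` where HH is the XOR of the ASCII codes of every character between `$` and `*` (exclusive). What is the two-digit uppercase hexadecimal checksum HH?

XOR the ASCII codes of the payload characters:
  'G' = 0x47 → acc = 0x47
  'P' = 0x50 → acc = 0x17
  'G' = 0x47 → acc = 0x50
  'G' = 0x47 → acc = 0x17
  'A' = 0x41 → acc = 0x56
  ',' = 0x2C → acc = 0x7A
  '9' = 0x39 → acc = 0x43
  '3' = 0x33 → acc = 0x70
  '.' = 0x2E → acc = 0x5E
  '7' = 0x37 → acc = 0x69
  '9' = 0x39 → acc = 0x50
  ',' = 0x2C → acc = 0x7C
  '8' = 0x38 → acc = 0x44
  '5' = 0x35 → acc = 0x71
  '9' = 0x39 → acc = 0x48
  '0' = 0x30 → acc = 0x78
  '1' = 0x31 → acc = 0x49
  ',' = 0x2C → acc = 0x65
  '5' = 0x35 → acc = 0x50
  '6' = 0x36 → acc = 0x66
  '2' = 0x32 → acc = 0x54
  '7' = 0x37 → acc = 0x63
  '8' = 0x38 → acc = 0x5B
Checksum = 0x5B.

5B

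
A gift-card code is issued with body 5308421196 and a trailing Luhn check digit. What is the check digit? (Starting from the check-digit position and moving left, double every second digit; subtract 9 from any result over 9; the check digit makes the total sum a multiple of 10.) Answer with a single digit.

Partial digits right→left: 6 9 1 1 2 4 8 0 3 5
Double every second digit counting from the check-digit position (so the 1st, 3rd, 5th, ... of the partial from the right).
  doubled (with −9 where >9): 3 2 4 7 6 → sum 22
  kept as-is: 9 1 4 0 5 → sum 19
Total = 22 + 19 = 41.
Check digit = (10 − (41 mod 10)) mod 10 = 9.

9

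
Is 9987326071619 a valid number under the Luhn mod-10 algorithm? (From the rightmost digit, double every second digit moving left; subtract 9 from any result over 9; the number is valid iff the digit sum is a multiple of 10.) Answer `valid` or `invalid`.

From the right, keep odd positions and double even positions (subtract 9 from any doubled value over 9):
  doubled (positions 2,4,...): 2 2 0 4 5 9 → sum 22
  kept (positions 1,3,...): 9 6 7 6 3 8 9 → sum 48
Total = 70.
70 mod 10 = 0, so the number is valid.

valid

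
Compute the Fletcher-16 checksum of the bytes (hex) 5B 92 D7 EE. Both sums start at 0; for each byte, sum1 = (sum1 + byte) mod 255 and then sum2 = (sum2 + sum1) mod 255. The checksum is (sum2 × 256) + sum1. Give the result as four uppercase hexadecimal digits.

Running sums (mod 255):
  after byte 0 (5B): sum1=91, sum2=91
  after byte 1 (92): sum1=237, sum2=73
  after byte 2 (D7): sum1=197, sum2=15
  after byte 3 (EE): sum1=180, sum2=195
Checksum = sum2·256 + sum1 = 195·256 + 180 = 50100 = 0xC3B4.

C3B4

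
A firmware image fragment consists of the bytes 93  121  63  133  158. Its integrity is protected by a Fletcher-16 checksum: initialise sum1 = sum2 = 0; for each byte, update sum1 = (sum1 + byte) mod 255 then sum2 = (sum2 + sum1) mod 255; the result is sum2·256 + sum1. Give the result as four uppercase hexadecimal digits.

Running sums (mod 255):
  after byte 0 (93): sum1=93, sum2=93
  after byte 1 (121): sum1=214, sum2=52
  after byte 2 (63): sum1=22, sum2=74
  after byte 3 (133): sum1=155, sum2=229
  after byte 4 (158): sum1=58, sum2=32
Checksum = sum2·256 + sum1 = 32·256 + 58 = 8250 = 0x203A.

203A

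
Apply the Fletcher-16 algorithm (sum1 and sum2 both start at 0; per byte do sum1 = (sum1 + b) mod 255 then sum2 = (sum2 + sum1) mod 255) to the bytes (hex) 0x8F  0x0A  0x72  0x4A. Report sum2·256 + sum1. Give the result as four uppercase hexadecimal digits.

8B56

Running sums (mod 255):
  after byte 0 (0x8F): sum1=143, sum2=143
  after byte 1 (0x0A): sum1=153, sum2=41
  after byte 2 (0x72): sum1=12, sum2=53
  after byte 3 (0x4A): sum1=86, sum2=139
Checksum = sum2·256 + sum1 = 139·256 + 86 = 35670 = 0x8B56.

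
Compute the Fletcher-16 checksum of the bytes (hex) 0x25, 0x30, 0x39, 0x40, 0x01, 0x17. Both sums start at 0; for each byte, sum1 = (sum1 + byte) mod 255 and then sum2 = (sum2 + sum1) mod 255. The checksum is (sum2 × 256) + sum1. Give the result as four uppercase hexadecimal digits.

8EE6

Running sums (mod 255):
  after byte 0 (0x25): sum1=37, sum2=37
  after byte 1 (0x30): sum1=85, sum2=122
  after byte 2 (0x39): sum1=142, sum2=9
  after byte 3 (0x40): sum1=206, sum2=215
  after byte 4 (0x01): sum1=207, sum2=167
  after byte 5 (0x17): sum1=230, sum2=142
Checksum = sum2·256 + sum1 = 142·256 + 230 = 36582 = 0x8EE6.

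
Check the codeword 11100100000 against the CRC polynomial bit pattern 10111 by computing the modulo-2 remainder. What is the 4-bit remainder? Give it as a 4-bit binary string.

Modulo-2 division of 11100100000 by 10111:
  pos 0: 11100 XOR 10111 = 01011
  pos 1: 10111 XOR 10111 = 00000
Remainder = 0000 (zero — the frame passes the CRC check).

0000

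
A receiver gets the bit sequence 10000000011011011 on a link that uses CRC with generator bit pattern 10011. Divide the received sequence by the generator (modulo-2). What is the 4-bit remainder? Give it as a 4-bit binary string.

1101

Modulo-2 division of 10000000011011011 by 10011:
  pos 0: 10000 XOR 10011 = 00011
  pos 3: 11000 XOR 10011 = 01011
  pos 4: 10110 XOR 10011 = 00101
  pos 6: 10111 XOR 10011 = 00100
  pos 8: 10001 XOR 10011 = 00010
  pos 11: 10101 XOR 10011 = 00110
Remainder = 1101 (nonzero — an error is detected).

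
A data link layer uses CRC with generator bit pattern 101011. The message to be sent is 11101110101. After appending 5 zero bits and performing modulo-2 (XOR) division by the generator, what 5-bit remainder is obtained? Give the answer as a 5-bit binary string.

Append 5 zeros: 1110111010100000. Divide by 101011 (XOR where the leading bit is 1):
  pos 0: 111011 XOR 101011 = 010000
  pos 1: 100001 XOR 101011 = 001010
  pos 3: 101001 XOR 101011 = 000010
  pos 7: 100100 XOR 101011 = 001111
  pos 9: 111100 XOR 101011 = 010111
  pos 10: 101110 XOR 101011 = 000101
Remainder (last 5 bits) = 00101. This is the CRC / FCS.

00101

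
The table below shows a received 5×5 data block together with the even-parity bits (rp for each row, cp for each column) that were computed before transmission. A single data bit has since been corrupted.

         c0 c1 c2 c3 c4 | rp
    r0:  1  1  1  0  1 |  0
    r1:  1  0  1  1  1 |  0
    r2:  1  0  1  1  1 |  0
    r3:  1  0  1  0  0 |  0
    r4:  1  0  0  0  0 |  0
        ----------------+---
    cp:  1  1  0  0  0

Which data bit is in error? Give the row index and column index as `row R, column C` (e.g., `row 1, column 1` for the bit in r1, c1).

Recompute each row's even parity and compare to rp:
  r0: data parity 0, sent rp 0 → ok
  r1: data parity 0, sent rp 0 → ok
  r2: data parity 0, sent rp 0 → ok
  r3: data parity 0, sent rp 0 → ok
  r4: data parity 1, sent rp 0 → mismatch
Recompute each column's even parity and compare to cp:
  c0: data parity 1, sent cp 1 → ok
  c1: data parity 1, sent cp 1 → ok
  c2: data parity 0, sent cp 0 → ok
  c3: data parity 0, sent cp 0 → ok
  c4: data parity 1, sent cp 0 → mismatch
Exactly one row (r4) and one column (c4) fail → the flipped bit is at their intersection.

row 4, column 4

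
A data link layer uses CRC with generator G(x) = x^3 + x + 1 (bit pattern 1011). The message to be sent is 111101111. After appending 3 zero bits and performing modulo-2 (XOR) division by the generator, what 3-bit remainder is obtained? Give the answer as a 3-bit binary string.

Append 3 zeros: 111101111000. Divide by 1011 (XOR where the leading bit is 1):
  pos 0: 1111 XOR 1011 = 0100
  pos 1: 1000 XOR 1011 = 0011
  pos 3: 1111 XOR 1011 = 0100
  pos 4: 1001 XOR 1011 = 0010
  pos 6: 1010 XOR 1011 = 0001
Remainder (last 3 bits) = 100. This is the CRC / FCS.

100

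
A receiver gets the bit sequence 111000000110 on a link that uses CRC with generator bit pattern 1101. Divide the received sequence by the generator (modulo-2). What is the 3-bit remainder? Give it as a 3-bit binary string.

000

Modulo-2 division of 111000000110 by 1101:
  pos 0: 1110 XOR 1101 = 0011
  pos 2: 1100 XOR 1101 = 0001
  pos 5: 1000 XOR 1101 = 0101
  pos 6: 1011 XOR 1101 = 0110
  pos 7: 1101 XOR 1101 = 0000
Remainder = 000 (zero — the frame passes the CRC check).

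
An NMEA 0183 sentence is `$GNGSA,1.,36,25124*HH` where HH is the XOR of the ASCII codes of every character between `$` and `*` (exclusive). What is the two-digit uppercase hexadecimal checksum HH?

5A

XOR the ASCII codes of the payload characters:
  'G' = 0x47 → acc = 0x47
  'N' = 0x4E → acc = 0x09
  'G' = 0x47 → acc = 0x4E
  'S' = 0x53 → acc = 0x1D
  'A' = 0x41 → acc = 0x5C
  ',' = 0x2C → acc = 0x70
  '1' = 0x31 → acc = 0x41
  '.' = 0x2E → acc = 0x6F
  ',' = 0x2C → acc = 0x43
  '3' = 0x33 → acc = 0x70
  '6' = 0x36 → acc = 0x46
  ',' = 0x2C → acc = 0x6A
  '2' = 0x32 → acc = 0x58
  '5' = 0x35 → acc = 0x6D
  '1' = 0x31 → acc = 0x5C
  '2' = 0x32 → acc = 0x6E
  '4' = 0x34 → acc = 0x5A
Checksum = 0x5A.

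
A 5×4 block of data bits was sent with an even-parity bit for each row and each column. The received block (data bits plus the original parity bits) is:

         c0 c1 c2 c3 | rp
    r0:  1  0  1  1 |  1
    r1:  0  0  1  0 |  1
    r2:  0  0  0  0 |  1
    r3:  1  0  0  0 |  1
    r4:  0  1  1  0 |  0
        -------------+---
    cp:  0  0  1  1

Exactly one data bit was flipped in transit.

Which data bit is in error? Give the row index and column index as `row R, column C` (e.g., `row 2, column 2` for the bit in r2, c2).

row 2, column 1

Recompute each row's even parity and compare to rp:
  r0: data parity 1, sent rp 1 → ok
  r1: data parity 1, sent rp 1 → ok
  r2: data parity 0, sent rp 1 → mismatch
  r3: data parity 1, sent rp 1 → ok
  r4: data parity 0, sent rp 0 → ok
Recompute each column's even parity and compare to cp:
  c0: data parity 0, sent cp 0 → ok
  c1: data parity 1, sent cp 0 → mismatch
  c2: data parity 1, sent cp 1 → ok
  c3: data parity 1, sent cp 1 → ok
Exactly one row (r2) and one column (c1) fail → the flipped bit is at their intersection.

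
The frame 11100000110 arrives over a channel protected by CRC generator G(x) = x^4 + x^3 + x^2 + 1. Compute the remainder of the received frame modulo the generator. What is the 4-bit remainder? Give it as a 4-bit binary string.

1000

Modulo-2 division of 11100000110 by 11101:
  pos 0: 11100 XOR 11101 = 00001
  pos 4: 10001 XOR 11101 = 01100
  pos 5: 11001 XOR 11101 = 00100
Remainder = 1000 (nonzero — an error is detected).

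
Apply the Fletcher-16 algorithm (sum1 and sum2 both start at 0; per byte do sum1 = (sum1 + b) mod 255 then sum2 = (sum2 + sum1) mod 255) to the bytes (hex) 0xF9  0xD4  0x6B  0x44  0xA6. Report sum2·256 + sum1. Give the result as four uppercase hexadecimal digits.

A625

Running sums (mod 255):
  after byte 0 (0xF9): sum1=249, sum2=249
  after byte 1 (0xD4): sum1=206, sum2=200
  after byte 2 (0x6B): sum1=58, sum2=3
  after byte 3 (0x44): sum1=126, sum2=129
  after byte 4 (0xA6): sum1=37, sum2=166
Checksum = sum2·256 + sum1 = 166·256 + 37 = 42533 = 0xA625.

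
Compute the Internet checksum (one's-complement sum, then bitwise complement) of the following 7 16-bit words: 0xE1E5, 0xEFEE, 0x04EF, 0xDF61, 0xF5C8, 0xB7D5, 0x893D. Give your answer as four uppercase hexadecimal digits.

One's-complement addition (fold any carry out of bit 15 back into bit 0):
  0xE1E5 + 0xEFEE = 0x1D1D3 → wrap carry → 0xD1D4
  0xD1D4 + 0x04EF = 0x0D6C3
  0xD6C3 + 0xDF61 = 0x1B624 → wrap carry → 0xB625
  0xB625 + 0xF5C8 = 0x1ABED → wrap carry → 0xABEE
  0xABEE + 0xB7D5 = 0x163C3 → wrap carry → 0x63C4
  0x63C4 + 0x893D = 0x0ED01
One's-complement sum = 0xED01.
Checksum = ~0xED01 & 0xFFFF = 0x12FE.

12FE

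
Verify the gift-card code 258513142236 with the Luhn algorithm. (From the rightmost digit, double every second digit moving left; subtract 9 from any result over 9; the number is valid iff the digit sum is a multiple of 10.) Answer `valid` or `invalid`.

valid

From the right, keep odd positions and double even positions (subtract 9 from any doubled value over 9):
  doubled (positions 2,4,...): 6 4 2 2 7 4 → sum 25
  kept (positions 1,3,...): 6 2 4 3 5 5 → sum 25
Total = 50.
50 mod 10 = 0, so the number is valid.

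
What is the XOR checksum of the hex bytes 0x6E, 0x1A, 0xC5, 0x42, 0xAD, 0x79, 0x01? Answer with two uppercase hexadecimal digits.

XOR the bytes together:
  start with 0x6E
  0x6E ⊕ 0x1A = 0x74
  0x74 ⊕ 0xC5 = 0xB1
  0xB1 ⊕ 0x42 = 0xF3
  0xF3 ⊕ 0xAD = 0x5E
  0x5E ⊕ 0x79 = 0x27
  0x27 ⊕ 0x01 = 0x26

26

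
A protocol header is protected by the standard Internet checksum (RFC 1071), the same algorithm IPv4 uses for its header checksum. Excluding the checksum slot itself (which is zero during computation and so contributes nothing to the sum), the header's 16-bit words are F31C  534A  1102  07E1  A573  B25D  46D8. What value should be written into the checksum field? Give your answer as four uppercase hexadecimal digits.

020C

One's-complement addition (fold any carry out of bit 15 back into bit 0):
  0xF31C + 0x534A = 0x14666 → wrap carry → 0x4667
  0x4667 + 0x1102 = 0x05769
  0x5769 + 0x07E1 = 0x05F4A
  0x5F4A + 0xA573 = 0x104BD → wrap carry → 0x04BE
  0x04BE + 0xB25D = 0x0B71B
  0xB71B + 0x46D8 = 0x0FDF3
One's-complement sum = 0xFDF3.
Checksum = ~0xFDF3 & 0xFFFF = 0x020C.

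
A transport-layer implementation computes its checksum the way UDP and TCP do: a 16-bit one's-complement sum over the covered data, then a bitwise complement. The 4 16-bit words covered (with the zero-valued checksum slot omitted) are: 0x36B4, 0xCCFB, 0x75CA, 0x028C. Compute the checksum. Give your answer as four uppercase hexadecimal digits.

83F9

One's-complement addition (fold any carry out of bit 15 back into bit 0):
  0x36B4 + 0xCCFB = 0x103AF → wrap carry → 0x03B0
  0x03B0 + 0x75CA = 0x0797A
  0x797A + 0x028C = 0x07C06
One's-complement sum = 0x7C06.
Checksum = ~0x7C06 & 0xFFFF = 0x83F9.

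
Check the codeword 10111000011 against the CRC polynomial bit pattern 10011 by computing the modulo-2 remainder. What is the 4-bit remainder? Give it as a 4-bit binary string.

0110

Modulo-2 division of 10111000011 by 10011:
  pos 0: 10111 XOR 10011 = 00100
  pos 2: 10000 XOR 10011 = 00011
  pos 5: 11001 XOR 10011 = 01010
  pos 6: 10101 XOR 10011 = 00110
Remainder = 0110 (nonzero — an error is detected).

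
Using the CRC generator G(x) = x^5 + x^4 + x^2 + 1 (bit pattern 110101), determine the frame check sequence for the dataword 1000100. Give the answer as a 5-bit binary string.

Append 5 zeros: 100010000000. Divide by 110101 (XOR where the leading bit is 1):
  pos 0: 100010 XOR 110101 = 010111
  pos 1: 101110 XOR 110101 = 011011
  pos 2: 110110 XOR 110101 = 000011
  pos 6: 110000 XOR 110101 = 000101
Remainder (last 5 bits) = 00101. This is the CRC / FCS.

00101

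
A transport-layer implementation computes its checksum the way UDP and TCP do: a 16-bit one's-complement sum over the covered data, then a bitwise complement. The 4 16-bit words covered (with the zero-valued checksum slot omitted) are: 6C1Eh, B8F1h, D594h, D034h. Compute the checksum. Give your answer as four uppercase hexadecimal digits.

3526

One's-complement addition (fold any carry out of bit 15 back into bit 0):
  0x6C1E + 0xB8F1 = 0x1250F → wrap carry → 0x2510
  0x2510 + 0xD594 = 0x0FAA4
  0xFAA4 + 0xD034 = 0x1CAD8 → wrap carry → 0xCAD9
One's-complement sum = 0xCAD9.
Checksum = ~0xCAD9 & 0xFFFF = 0x3526.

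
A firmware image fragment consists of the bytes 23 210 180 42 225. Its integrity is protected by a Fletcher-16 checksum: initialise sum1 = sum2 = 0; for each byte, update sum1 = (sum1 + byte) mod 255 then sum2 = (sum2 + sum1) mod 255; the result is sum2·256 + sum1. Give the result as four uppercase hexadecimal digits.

13AA

Running sums (mod 255):
  after byte 0 (23): sum1=23, sum2=23
  after byte 1 (210): sum1=233, sum2=1
  after byte 2 (180): sum1=158, sum2=159
  after byte 3 (42): sum1=200, sum2=104
  after byte 4 (225): sum1=170, sum2=19
Checksum = sum2·256 + sum1 = 19·256 + 170 = 5034 = 0x13AA.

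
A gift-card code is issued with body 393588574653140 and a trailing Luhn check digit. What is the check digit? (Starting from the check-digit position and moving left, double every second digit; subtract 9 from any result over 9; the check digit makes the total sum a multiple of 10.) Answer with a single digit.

Partial digits right→left: 0 4 1 3 5 6 4 7 5 8 8 5 3 9 3
Double every second digit counting from the check-digit position (so the 1st, 3rd, 5th, ... of the partial from the right).
  doubled (with −9 where >9): 0 2 1 8 1 7 6 6 → sum 31
  kept as-is: 4 3 6 7 8 5 9 → sum 42
Total = 31 + 42 = 73.
Check digit = (10 − (73 mod 10)) mod 10 = 7.

7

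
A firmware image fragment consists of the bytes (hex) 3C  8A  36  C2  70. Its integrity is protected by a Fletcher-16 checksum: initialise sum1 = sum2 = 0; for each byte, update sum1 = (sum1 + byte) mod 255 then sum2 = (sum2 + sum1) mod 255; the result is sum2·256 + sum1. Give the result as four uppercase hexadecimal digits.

EF30

Running sums (mod 255):
  after byte 0 (3C): sum1=60, sum2=60
  after byte 1 (8A): sum1=198, sum2=3
  after byte 2 (36): sum1=252, sum2=0
  after byte 3 (C2): sum1=191, sum2=191
  after byte 4 (70): sum1=48, sum2=239
Checksum = sum2·256 + sum1 = 239·256 + 48 = 61232 = 0xEF30.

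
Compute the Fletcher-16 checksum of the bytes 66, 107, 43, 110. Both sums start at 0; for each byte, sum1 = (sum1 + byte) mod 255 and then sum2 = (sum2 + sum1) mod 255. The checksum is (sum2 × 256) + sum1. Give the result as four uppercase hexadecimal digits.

1047

Running sums (mod 255):
  after byte 0 (66): sum1=66, sum2=66
  after byte 1 (107): sum1=173, sum2=239
  after byte 2 (43): sum1=216, sum2=200
  after byte 3 (110): sum1=71, sum2=16
Checksum = sum2·256 + sum1 = 16·256 + 71 = 4167 = 0x1047.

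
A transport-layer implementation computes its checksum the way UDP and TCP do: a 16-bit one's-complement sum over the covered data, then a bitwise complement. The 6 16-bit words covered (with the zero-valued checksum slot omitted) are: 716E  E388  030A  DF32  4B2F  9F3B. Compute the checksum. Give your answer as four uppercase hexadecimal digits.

One's-complement addition (fold any carry out of bit 15 back into bit 0):
  0x716E + 0xE388 = 0x154F6 → wrap carry → 0x54F7
  0x54F7 + 0x030A = 0x05801
  0x5801 + 0xDF32 = 0x13733 → wrap carry → 0x3734
  0x3734 + 0x4B2F = 0x08263
  0x8263 + 0x9F3B = 0x1219E → wrap carry → 0x219F
One's-complement sum = 0x219F.
Checksum = ~0x219F & 0xFFFF = 0xDE60.

DE60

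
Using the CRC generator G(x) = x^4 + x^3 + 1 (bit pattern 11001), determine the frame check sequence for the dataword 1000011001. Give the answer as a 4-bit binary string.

0110

Append 4 zeros: 10000110010000. Divide by 11001 (XOR where the leading bit is 1):
  pos 0: 10000 XOR 11001 = 01001
  pos 1: 10011 XOR 11001 = 01010
  pos 2: 10101 XOR 11001 = 01100
  pos 3: 11000 XOR 11001 = 00001
  pos 7: 10100 XOR 11001 = 01101
  pos 8: 11010 XOR 11001 = 00011
Remainder (last 4 bits) = 0110. This is the CRC / FCS.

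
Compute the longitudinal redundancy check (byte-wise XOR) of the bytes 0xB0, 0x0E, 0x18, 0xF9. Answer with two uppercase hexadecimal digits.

XOR the bytes together:
  start with 0xB0
  0xB0 ⊕ 0x0E = 0xBE
  0xBE ⊕ 0x18 = 0xA6
  0xA6 ⊕ 0xF9 = 0x5F

5F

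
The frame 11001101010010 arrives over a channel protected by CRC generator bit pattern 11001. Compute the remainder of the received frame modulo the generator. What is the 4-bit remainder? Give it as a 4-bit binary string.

1010

Modulo-2 division of 11001101010010 by 11001:
  pos 0: 11001 XOR 11001 = 00000
  pos 5: 10101 XOR 11001 = 01100
  pos 6: 11000 XOR 11001 = 00001
Remainder = 1010 (nonzero — an error is detected).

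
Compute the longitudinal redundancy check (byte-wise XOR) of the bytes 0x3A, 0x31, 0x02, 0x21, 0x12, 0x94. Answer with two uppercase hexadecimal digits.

XOR the bytes together:
  start with 0x3A
  0x3A ⊕ 0x31 = 0x0B
  0x0B ⊕ 0x02 = 0x09
  0x09 ⊕ 0x21 = 0x28
  0x28 ⊕ 0x12 = 0x3A
  0x3A ⊕ 0x94 = 0xAE

AE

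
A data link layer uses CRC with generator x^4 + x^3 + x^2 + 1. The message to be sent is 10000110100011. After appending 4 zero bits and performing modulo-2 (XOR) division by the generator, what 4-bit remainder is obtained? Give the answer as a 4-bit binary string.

Append 4 zeros: 100001101000110000. Divide by 11101 (XOR where the leading bit is 1):
  pos 0: 10000 XOR 11101 = 01101
  pos 1: 11011 XOR 11101 = 00110
  pos 3: 11010 XOR 11101 = 00111
  pos 5: 11110 XOR 11101 = 00011
  pos 8: 11001 XOR 11101 = 00100
  pos 10: 10010 XOR 11101 = 01111
  pos 11: 11110 XOR 11101 = 00011
Remainder (last 4 bits) = 1100. This is the CRC / FCS.

1100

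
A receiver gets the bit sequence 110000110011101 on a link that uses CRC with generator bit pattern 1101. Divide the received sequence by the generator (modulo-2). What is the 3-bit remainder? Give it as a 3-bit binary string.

011

Modulo-2 division of 110000110011101 by 1101:
  pos 0: 1100 XOR 1101 = 0001
  pos 3: 1001 XOR 1101 = 0100
  pos 4: 1001 XOR 1101 = 0100
  pos 5: 1000 XOR 1101 = 0101
  pos 6: 1010 XOR 1101 = 0111
  pos 7: 1111 XOR 1101 = 0010
  pos 9: 1011 XOR 1101 = 0110
  pos 10: 1100 XOR 1101 = 0001
Remainder = 011 (nonzero — an error is detected).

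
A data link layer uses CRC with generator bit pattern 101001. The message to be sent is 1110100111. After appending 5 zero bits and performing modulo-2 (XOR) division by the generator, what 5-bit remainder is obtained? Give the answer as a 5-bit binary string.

01101

Append 5 zeros: 111010011100000. Divide by 101001 (XOR where the leading bit is 1):
  pos 0: 111010 XOR 101001 = 010011
  pos 1: 100110 XOR 101001 = 001111
  pos 3: 111111 XOR 101001 = 010110
  pos 4: 101101 XOR 101001 = 000100
  pos 7: 100000 XOR 101001 = 001001
  pos 9: 100100 XOR 101001 = 001101
Remainder (last 5 bits) = 01101. This is the CRC / FCS.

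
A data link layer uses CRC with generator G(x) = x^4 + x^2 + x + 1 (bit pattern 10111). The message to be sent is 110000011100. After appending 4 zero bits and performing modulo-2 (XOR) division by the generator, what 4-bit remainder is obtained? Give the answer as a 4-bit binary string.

1011

Append 4 zeros: 1100000111000000. Divide by 10111 (XOR where the leading bit is 1):
  pos 0: 11000 XOR 10111 = 01111
  pos 1: 11110 XOR 10111 = 01001
  pos 2: 10010 XOR 10111 = 00101
  pos 4: 10111 XOR 10111 = 00000
  pos 9: 10000 XOR 10111 = 00111
  pos 11: 11100 XOR 10111 = 01011
Remainder (last 4 bits) = 1011. This is the CRC / FCS.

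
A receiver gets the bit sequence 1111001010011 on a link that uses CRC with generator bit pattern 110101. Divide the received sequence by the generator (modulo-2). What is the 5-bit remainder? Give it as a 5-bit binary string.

00000

Modulo-2 division of 1111001010011 by 110101:
  pos 0: 111100 XOR 110101 = 001001
  pos 2: 100110 XOR 110101 = 010011
  pos 3: 100111 XOR 110101 = 010010
  pos 4: 100100 XOR 110101 = 010001
  pos 5: 100010 XOR 110101 = 010111
  pos 6: 101111 XOR 110101 = 011010
  pos 7: 110101 XOR 110101 = 000000
Remainder = 00000 (zero — the frame passes the CRC check).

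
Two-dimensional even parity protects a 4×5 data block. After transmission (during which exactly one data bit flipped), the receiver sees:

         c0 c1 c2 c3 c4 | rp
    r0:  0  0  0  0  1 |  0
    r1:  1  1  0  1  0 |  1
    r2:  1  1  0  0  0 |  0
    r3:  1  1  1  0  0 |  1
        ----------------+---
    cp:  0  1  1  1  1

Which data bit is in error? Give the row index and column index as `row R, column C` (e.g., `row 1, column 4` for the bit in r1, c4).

row 0, column 0

Recompute each row's even parity and compare to rp:
  r0: data parity 1, sent rp 0 → mismatch
  r1: data parity 1, sent rp 1 → ok
  r2: data parity 0, sent rp 0 → ok
  r3: data parity 1, sent rp 1 → ok
Recompute each column's even parity and compare to cp:
  c0: data parity 1, sent cp 0 → mismatch
  c1: data parity 1, sent cp 1 → ok
  c2: data parity 1, sent cp 1 → ok
  c3: data parity 1, sent cp 1 → ok
  c4: data parity 1, sent cp 1 → ok
Exactly one row (r0) and one column (c0) fail → the flipped bit is at their intersection.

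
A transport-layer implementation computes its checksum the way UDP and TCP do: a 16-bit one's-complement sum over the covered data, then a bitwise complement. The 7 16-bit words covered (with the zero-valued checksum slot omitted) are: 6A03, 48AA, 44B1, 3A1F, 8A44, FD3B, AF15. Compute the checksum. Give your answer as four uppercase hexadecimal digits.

97EB

One's-complement addition (fold any carry out of bit 15 back into bit 0):
  0x6A03 + 0x48AA = 0x0B2AD
  0xB2AD + 0x44B1 = 0x0F75E
  0xF75E + 0x3A1F = 0x1317D → wrap carry → 0x317E
  0x317E + 0x8A44 = 0x0BBC2
  0xBBC2 + 0xFD3B = 0x1B8FD → wrap carry → 0xB8FE
  0xB8FE + 0xAF15 = 0x16813 → wrap carry → 0x6814
One's-complement sum = 0x6814.
Checksum = ~0x6814 & 0xFFFF = 0x97EB.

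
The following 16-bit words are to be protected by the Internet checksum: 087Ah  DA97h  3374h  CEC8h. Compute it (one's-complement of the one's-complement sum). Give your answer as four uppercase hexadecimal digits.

1AB1

One's-complement addition (fold any carry out of bit 15 back into bit 0):
  0x087A + 0xDA97 = 0x0E311
  0xE311 + 0x3374 = 0x11685 → wrap carry → 0x1686
  0x1686 + 0xCEC8 = 0x0E54E
One's-complement sum = 0xE54E.
Checksum = ~0xE54E & 0xFFFF = 0x1AB1.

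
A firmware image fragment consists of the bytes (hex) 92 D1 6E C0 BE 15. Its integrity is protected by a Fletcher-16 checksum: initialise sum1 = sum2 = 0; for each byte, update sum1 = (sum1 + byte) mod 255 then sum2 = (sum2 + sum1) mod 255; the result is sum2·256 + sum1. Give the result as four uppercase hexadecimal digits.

Running sums (mod 255):
  after byte 0 (92): sum1=146, sum2=146
  after byte 1 (D1): sum1=100, sum2=246
  after byte 2 (6E): sum1=210, sum2=201
  after byte 3 (C0): sum1=147, sum2=93
  after byte 4 (BE): sum1=82, sum2=175
  after byte 5 (15): sum1=103, sum2=23
Checksum = sum2·256 + sum1 = 23·256 + 103 = 5991 = 0x1767.

1767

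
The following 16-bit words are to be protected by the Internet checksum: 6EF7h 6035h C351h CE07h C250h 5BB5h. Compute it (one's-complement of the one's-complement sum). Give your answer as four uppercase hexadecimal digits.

8173

One's-complement addition (fold any carry out of bit 15 back into bit 0):
  0x6EF7 + 0x6035 = 0x0CF2C
  0xCF2C + 0xC351 = 0x1927D → wrap carry → 0x927E
  0x927E + 0xCE07 = 0x16085 → wrap carry → 0x6086
  0x6086 + 0xC250 = 0x122D6 → wrap carry → 0x22D7
  0x22D7 + 0x5BB5 = 0x07E8C
One's-complement sum = 0x7E8C.
Checksum = ~0x7E8C & 0xFFFF = 0x8173.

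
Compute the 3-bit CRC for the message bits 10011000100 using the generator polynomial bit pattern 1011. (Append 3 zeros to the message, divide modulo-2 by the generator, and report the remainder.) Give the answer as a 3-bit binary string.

Append 3 zeros: 10011000100000. Divide by 1011 (XOR where the leading bit is 1):
  pos 0: 1001 XOR 1011 = 0010
  pos 2: 1010 XOR 1011 = 0001
  pos 5: 1001 XOR 1011 = 0010
  pos 7: 1000 XOR 1011 = 0011
  pos 9: 1100 XOR 1011 = 0111
  pos 10: 1110 XOR 1011 = 0101
Remainder (last 3 bits) = 101. This is the CRC / FCS.

101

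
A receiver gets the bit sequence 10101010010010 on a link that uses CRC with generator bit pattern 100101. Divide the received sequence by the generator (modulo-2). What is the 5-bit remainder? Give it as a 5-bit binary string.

00111

Modulo-2 division of 10101010010010 by 100101:
  pos 0: 101010 XOR 100101 = 001111
  pos 2: 111110 XOR 100101 = 011011
  pos 3: 110110 XOR 100101 = 010011
  pos 4: 100111 XOR 100101 = 000010
  pos 8: 100010 XOR 100101 = 000111
Remainder = 00111 (nonzero — an error is detected).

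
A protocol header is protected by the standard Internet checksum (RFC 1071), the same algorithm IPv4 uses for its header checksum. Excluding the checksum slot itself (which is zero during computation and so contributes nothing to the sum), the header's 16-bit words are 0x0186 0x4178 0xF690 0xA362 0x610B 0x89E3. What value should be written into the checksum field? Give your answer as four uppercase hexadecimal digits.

381F

One's-complement addition (fold any carry out of bit 15 back into bit 0):
  0x0186 + 0x4178 = 0x042FE
  0x42FE + 0xF690 = 0x1398E → wrap carry → 0x398F
  0x398F + 0xA362 = 0x0DCF1
  0xDCF1 + 0x610B = 0x13DFC → wrap carry → 0x3DFD
  0x3DFD + 0x89E3 = 0x0C7E0
One's-complement sum = 0xC7E0.
Checksum = ~0xC7E0 & 0xFFFF = 0x381F.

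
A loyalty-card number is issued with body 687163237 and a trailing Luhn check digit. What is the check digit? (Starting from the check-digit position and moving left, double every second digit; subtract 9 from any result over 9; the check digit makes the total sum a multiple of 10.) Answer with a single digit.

Partial digits right→left: 7 3 2 3 6 1 7 8 6
Double every second digit counting from the check-digit position (so the 1st, 3rd, 5th, ... of the partial from the right).
  doubled (with −9 where >9): 5 4 3 5 3 → sum 20
  kept as-is: 3 3 1 8 → sum 15
Total = 20 + 15 = 35.
Check digit = (10 − (35 mod 10)) mod 10 = 5.

5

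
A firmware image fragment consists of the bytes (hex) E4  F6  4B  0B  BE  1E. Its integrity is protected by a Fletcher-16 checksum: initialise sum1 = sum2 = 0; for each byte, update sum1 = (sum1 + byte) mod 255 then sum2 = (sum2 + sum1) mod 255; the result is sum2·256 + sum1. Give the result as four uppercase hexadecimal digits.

Running sums (mod 255):
  after byte 0 (E4): sum1=228, sum2=228
  after byte 1 (F6): sum1=219, sum2=192
  after byte 2 (4B): sum1=39, sum2=231
  after byte 3 (0B): sum1=50, sum2=26
  after byte 4 (BE): sum1=240, sum2=11
  after byte 5 (1E): sum1=15, sum2=26
Checksum = sum2·256 + sum1 = 26·256 + 15 = 6671 = 0x1A0F.

1A0F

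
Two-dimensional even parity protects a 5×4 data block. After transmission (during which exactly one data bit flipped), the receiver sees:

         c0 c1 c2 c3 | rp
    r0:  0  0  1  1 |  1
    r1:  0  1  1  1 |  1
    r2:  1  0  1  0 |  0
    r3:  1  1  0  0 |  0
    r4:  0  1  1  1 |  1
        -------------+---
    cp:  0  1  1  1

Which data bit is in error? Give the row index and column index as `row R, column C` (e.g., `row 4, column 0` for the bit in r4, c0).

Recompute each row's even parity and compare to rp:
  r0: data parity 0, sent rp 1 → mismatch
  r1: data parity 1, sent rp 1 → ok
  r2: data parity 0, sent rp 0 → ok
  r3: data parity 0, sent rp 0 → ok
  r4: data parity 1, sent rp 1 → ok
Recompute each column's even parity and compare to cp:
  c0: data parity 0, sent cp 0 → ok
  c1: data parity 1, sent cp 1 → ok
  c2: data parity 0, sent cp 1 → mismatch
  c3: data parity 1, sent cp 1 → ok
Exactly one row (r0) and one column (c2) fail → the flipped bit is at their intersection.

row 0, column 2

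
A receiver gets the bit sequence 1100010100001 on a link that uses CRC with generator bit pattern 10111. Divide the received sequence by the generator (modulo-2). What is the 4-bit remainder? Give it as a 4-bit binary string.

Modulo-2 division of 1100010100001 by 10111:
  pos 0: 11000 XOR 10111 = 01111
  pos 1: 11111 XOR 10111 = 01000
  pos 2: 10000 XOR 10111 = 00111
  pos 4: 11110 XOR 10111 = 01001
  pos 5: 10010 XOR 10111 = 00101
  pos 7: 10100 XOR 10111 = 00011
Remainder = 0111 (nonzero — an error is detected).

0111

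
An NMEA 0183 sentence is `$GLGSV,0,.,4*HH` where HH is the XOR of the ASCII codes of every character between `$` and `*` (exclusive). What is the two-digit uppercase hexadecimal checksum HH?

4F

XOR the ASCII codes of the payload characters:
  'G' = 0x47 → acc = 0x47
  'L' = 0x4C → acc = 0x0B
  'G' = 0x47 → acc = 0x4C
  'S' = 0x53 → acc = 0x1F
  'V' = 0x56 → acc = 0x49
  ',' = 0x2C → acc = 0x65
  '0' = 0x30 → acc = 0x55
  ',' = 0x2C → acc = 0x79
  '.' = 0x2E → acc = 0x57
  ',' = 0x2C → acc = 0x7B
  '4' = 0x34 → acc = 0x4F
Checksum = 0x4F.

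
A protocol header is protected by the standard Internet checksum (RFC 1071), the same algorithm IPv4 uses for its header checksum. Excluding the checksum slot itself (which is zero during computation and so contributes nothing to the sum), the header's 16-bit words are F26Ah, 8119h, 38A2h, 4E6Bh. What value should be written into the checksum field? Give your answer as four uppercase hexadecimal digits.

One's-complement addition (fold any carry out of bit 15 back into bit 0):
  0xF26A + 0x8119 = 0x17383 → wrap carry → 0x7384
  0x7384 + 0x38A2 = 0x0AC26
  0xAC26 + 0x4E6B = 0x0FA91
One's-complement sum = 0xFA91.
Checksum = ~0xFA91 & 0xFFFF = 0x056E.

056E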